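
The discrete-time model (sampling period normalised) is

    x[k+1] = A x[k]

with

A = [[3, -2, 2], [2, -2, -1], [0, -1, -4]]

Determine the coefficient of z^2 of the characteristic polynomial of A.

3

Expand det(zI - A) for the 3×3 matrix.
p(z) = z^3 + 3z^2 - 7z - 1.
(Check: constant term = det(-A) = (-1)^3 det A = -1; coefficient of z^2 = -tr A = 3.)
The coefficient of z^2 is 3.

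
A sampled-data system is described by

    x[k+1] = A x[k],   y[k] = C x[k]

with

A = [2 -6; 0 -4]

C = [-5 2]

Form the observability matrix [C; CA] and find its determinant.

-90

CA = [[-10, 22]]
Observability matrix O = [C; CA] = [[-5, 2], [-10, 22]]
det(O) = (-5)·22 - 2·(-10) = -110 - (-20) = -90
Since det(O) ≠ 0, rank(O) = 2 and the system is completely observable.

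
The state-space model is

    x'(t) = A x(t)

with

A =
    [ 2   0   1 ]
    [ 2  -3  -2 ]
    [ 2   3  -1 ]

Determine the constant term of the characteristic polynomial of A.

Expand det(sI - A) for the 3×3 matrix.
p(s) = s^3 + 2s^2 - s - 30.
(Check: constant term = det(-A) = (-1)^3 det A = -30; coefficient of s^2 = -tr A = 2.)
The constant term is -30.

-30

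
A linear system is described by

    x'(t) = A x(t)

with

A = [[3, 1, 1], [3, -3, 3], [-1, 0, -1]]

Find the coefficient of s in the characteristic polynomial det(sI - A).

Expand det(sI - A) for the 3×3 matrix.
p(s) = s^3 + s^2 - 11s - 6.
(Check: constant term = det(-A) = (-1)^3 det A = -6; coefficient of s^2 = -tr A = 1.)
The coefficient of s is -11.

-11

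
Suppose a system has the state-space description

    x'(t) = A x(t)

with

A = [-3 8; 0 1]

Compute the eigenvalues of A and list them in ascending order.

-3, 1

det(sI - A) = s^2 - (tr A)s + det A, with tr A = (-3) + 1 = -2 and det A = (-3)·1 - 8·0 = -3 - 0 = -3.
So p(s) = det(sI - A) = s^2 + 2s - 3.
Factor s^2 + 2s - 3: two numbers with sum -2 and product -3 are 1 and -3, so s^2 + 2s - 3 = (s - 1)(s + 3).
Hence p(s) = (s - 1) (s + 3), with roots -3, 1.
At least one eigenvalue has non-negative real part, so the system is not asymptotically stable.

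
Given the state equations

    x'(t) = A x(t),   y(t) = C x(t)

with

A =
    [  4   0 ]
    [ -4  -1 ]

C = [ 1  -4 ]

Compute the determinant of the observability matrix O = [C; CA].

84

CA = [[20, 4]]
Observability matrix O = [C; CA] = [[1, -4], [20, 4]]
det(O) = 1·4 - (-4)·20 = 4 - (-80) = 84
Since det(O) ≠ 0, rank(O) = 2 and the system is completely observable.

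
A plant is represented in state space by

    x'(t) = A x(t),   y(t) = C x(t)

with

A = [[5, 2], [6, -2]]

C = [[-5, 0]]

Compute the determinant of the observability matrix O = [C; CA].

50

CA = [[-25, -10]]
Observability matrix O = [C; CA] = [[-5, 0], [-25, -10]]
det(O) = (-5)·(-10) - 0·(-25) = 50 - 0 = 50
Since det(O) ≠ 0, rank(O) = 2 and the system is completely observable.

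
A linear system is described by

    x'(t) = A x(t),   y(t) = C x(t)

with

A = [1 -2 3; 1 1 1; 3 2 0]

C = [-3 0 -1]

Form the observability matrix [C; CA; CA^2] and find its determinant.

94

CA = [[-6, 4, -9]]
CA^2 = [[-29, -2, -14]]
Observability matrix O = [C; CA; CA^2] = [[-3, 0, -1], [-6, 4, -9], [-29, -2, -14]]
Expanding along the first row, det(O) = (-3)·(4·(-14) - (-9)·(-2)) - 0·((-6)·(-14) - (-9)·(-29)) + (-1)·((-6)·(-2) - 4·(-29)) = (-3)·(-74) - 0·(-177) + (-1)·128 = 94
Since det(O) ≠ 0, rank(O) = 3 and the system is completely observable.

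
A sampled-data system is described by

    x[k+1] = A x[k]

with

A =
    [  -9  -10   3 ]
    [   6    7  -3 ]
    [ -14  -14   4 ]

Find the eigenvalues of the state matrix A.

-3, 1, 4

det(zI - A) = z^3 - (tr A)z^2 + (M11 + M22 + M33)z - det A, where Mii is the 2×2 principal minor of A obtained by deleting row i and column i.
tr A = (-9) + 7 + 4 = 2; M11 = 7·4 - (-3)·(-14) = 28 - 42 = -14; M22 = (-9)·4 - 3·(-14) = -36 - (-42) = 6; M33 = (-9)·7 - (-10)·6 = -63 - (-60) = -3; sum of minors = -11.
det A = (-9)·(7·4 - (-3)·(-14)) - (-10)·(6·4 - (-3)·(-14)) + 3·(6·(-14) - 7·(-14)) = (-9)·(-14) - (-10)·(-18) + 3·14 = -12.
So p(z) = det(zI - A) = z^3 - 2z^2 - 11z + 12.
Rational-root test: any integer root divides 12. Testing small divisors, z = 1 works: p(1) = 1 + (-2) + (-11) + 12 = 0, so (z - 1) is a factor.
Dividing, p(z) = (z - 1)(z^2 - z - 12).
Factor z^2 - z - 12: two numbers with sum 1 and product -12 are 4 and -3, so z^2 - z - 12 = (z - 4)(z + 3).
Hence p(z) = (z - 4) (z - 1) (z + 3), with roots -3, 1, 4.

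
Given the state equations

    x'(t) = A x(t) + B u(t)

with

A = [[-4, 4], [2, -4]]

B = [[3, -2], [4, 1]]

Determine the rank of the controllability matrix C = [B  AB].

AB = [[4, 12], [-10, -8]]
Controllability matrix C = [B  AB] = [[3, -2, 4, 12], [4, 1, -10, -8]]
Take the 2×2 submatrix of C formed by columns 1, 2: [[3, -2], [4, 1]]. Its determinant is 3·1 - (-2)·4 = 3 - (-8) = 11 ≠ 0.
So rank(C) ≥ 2; since C has 2 rows, rank(C) = 2.
rank(C) = 2 = n, so the pair (A, B) is completely controllable.

2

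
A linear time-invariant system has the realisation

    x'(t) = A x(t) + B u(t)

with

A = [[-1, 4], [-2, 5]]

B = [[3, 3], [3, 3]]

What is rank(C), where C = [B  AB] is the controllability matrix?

1

AB = [[9, 9], [9, 9]]
Controllability matrix C = [B  AB] = [[3, 3, 9, 9], [3, 3, 9, 9]]
Every column of C is a scalar multiple of column 1 = [3, 3] (multipliers 1, 1, 3, 3), so the columns span a one-dimensional space.
C ≠ 0, hence rank(C) = 1.
rank(C) = 1 < n = 2, so the pair (A, B) is not completely controllable.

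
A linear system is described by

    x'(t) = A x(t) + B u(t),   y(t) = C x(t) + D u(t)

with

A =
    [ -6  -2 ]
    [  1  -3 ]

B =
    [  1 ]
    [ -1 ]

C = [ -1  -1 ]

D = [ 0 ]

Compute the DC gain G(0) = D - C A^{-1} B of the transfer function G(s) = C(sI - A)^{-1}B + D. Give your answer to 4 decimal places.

0.0000

G(0) = C(-A)^{-1}B + D = -C A^{-1} B + D.
det A = 20, so A^{-1} = (1/20)·adj(A) = [[-3/20, 1/10], [-1/20, -3/10]]
A^{-1} B = [-1/4, 1/4]^T
C A^{-1} B = 0
G(0) = D - C A^{-1} B = 0 - (0) = 0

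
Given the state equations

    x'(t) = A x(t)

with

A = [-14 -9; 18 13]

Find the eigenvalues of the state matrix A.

det(sI - A) = s^2 - (tr A)s + det A, with tr A = (-14) + 13 = -1 and det A = (-14)·13 - (-9)·18 = -182 - (-162) = -20.
So p(s) = det(sI - A) = s^2 + s - 20.
Factor s^2 + s - 20: two numbers with sum -1 and product -20 are 4 and -5, so s^2 + s - 20 = (s - 4)(s + 5).
Hence p(s) = (s - 4) (s + 5), with roots -5, 4.
At least one eigenvalue has non-negative real part, so the system is not asymptotically stable.

-5, 4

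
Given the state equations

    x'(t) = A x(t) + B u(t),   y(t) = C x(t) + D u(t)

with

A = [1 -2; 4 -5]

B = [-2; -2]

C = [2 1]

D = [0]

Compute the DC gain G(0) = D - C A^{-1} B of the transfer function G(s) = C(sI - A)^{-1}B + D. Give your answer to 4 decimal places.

-6.0000

G(0) = C(-A)^{-1}B + D = -C A^{-1} B + D.
det A = 3, so A^{-1} = (1/3)·adj(A) = [[-5/3, 2/3], [-4/3, 1/3]]
A^{-1} B = [2, 2]^T
C A^{-1} B = 6
G(0) = D - C A^{-1} B = 0 - (6) = -6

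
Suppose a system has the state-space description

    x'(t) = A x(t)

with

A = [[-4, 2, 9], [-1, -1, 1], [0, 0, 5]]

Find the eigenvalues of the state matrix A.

det(sI - A) = s^3 - (tr A)s^2 + (M11 + M22 + M33)s - det A, where Mii is the 2×2 principal minor of A obtained by deleting row i and column i.
tr A = (-4) + (-1) + 5 = 0; M11 = (-1)·5 - 1·0 = -5 - 0 = -5; M22 = (-4)·5 - 9·0 = -20 - 0 = -20; M33 = (-4)·(-1) - 2·(-1) = 4 - (-2) = 6; sum of minors = -19.
det A = (-4)·((-1)·5 - 1·0) - 2·((-1)·5 - 1·0) + 9·((-1)·0 - (-1)·0) = (-4)·(-5) - 2·(-5) + 9·0 = 30.
So p(s) = det(sI - A) = s^3 - 19s - 30.
Rational-root test: any integer root divides -30. Testing small divisors, s = -2 works: p(-2) = -8 + 0 + 38 + (-30) = 0, so (s + 2) is a factor.
Dividing, p(s) = (s + 2)(s^2 - 2s - 15).
Factor s^2 - 2s - 15: two numbers with sum 2 and product -15 are 5 and -3, so s^2 - 2s - 15 = (s - 5)(s + 3).
Hence p(s) = (s - 5) (s + 2) (s + 3), with roots -3, -2, 5.
At least one eigenvalue has non-negative real part, so the system is not asymptotically stable.

-3, -2, 5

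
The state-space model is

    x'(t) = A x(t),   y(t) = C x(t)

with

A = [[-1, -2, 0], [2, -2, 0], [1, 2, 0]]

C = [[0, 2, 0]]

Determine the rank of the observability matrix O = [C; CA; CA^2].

CA = [[4, -4, 0]]
CA^2 = [[-12, 0, 0]]
Observability matrix O = [C; CA; CA^2] = [[0, 2, 0], [4, -4, 0], [-12, 0, 0]]
Column 3 of O is identically zero, so rank(O) ≤ 2.
The 2×2 minor from rows 1, 2, columns 1, 2 is 0·(-4) - 2·4 = 0 - 8 = -8 ≠ 0, so rank(O) = 2.
rank(O) = 2 < n = 3, so the pair (A, C) is not completely observable.

2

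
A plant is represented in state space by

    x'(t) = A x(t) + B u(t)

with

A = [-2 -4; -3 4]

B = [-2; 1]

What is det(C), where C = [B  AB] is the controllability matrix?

-20

AB = [[0], [10]]
Controllability matrix C = [B  AB] = [[-2, 0], [1, 10]]
det(C) = (-2)·10 - 0·1 = -20 - 0 = -20
Since det(C) ≠ 0, rank(C) = 2 and the system is completely controllable.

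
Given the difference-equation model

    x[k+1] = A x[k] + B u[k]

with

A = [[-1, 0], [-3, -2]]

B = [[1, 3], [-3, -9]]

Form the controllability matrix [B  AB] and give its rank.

1

AB = [[-1, -3], [3, 9]]
Controllability matrix C = [B  AB] = [[1, 3, -1, -3], [-3, -9, 3, 9]]
Every column of C is a scalar multiple of column 1 = [1, -3] (multipliers 1, 3, -1, -3), so the columns span a one-dimensional space.
C ≠ 0, hence rank(C) = 1.
rank(C) = 1 < n = 2, so the pair (A, B) is not completely controllable.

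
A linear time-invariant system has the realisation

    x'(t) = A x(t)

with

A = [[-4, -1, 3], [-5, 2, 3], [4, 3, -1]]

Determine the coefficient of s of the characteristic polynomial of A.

-32

Expand det(sI - A) for the 3×3 matrix.
p(s) = s^3 + 3s^2 - 32s + 32.
(Check: constant term = det(-A) = (-1)^3 det A = 32; coefficient of s^2 = -tr A = 3.)
The coefficient of s is -32.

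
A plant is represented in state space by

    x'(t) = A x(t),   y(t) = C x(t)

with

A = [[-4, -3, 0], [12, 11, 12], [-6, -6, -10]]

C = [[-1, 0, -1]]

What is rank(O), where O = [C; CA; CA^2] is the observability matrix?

CA = [[10, 9, 10]]
CA^2 = [[8, 9, 8]]
Observability matrix O = [C; CA; CA^2] = [[-1, 0, -1], [10, 9, 10], [8, 9, 8]]
The columns c1, c2, c3 of O are linearly dependent: -c1 + c3 = 0 (check each entry), so rank(O) ≤ 2.
The 2×2 minor from rows 1, 2, columns 1, 2 is (-1)·9 - 0·10 = -9 - 0 = -9 ≠ 0, so rank(O) = 2.
rank(O) = 2 < n = 3, so the pair (A, C) is not completely observable.

2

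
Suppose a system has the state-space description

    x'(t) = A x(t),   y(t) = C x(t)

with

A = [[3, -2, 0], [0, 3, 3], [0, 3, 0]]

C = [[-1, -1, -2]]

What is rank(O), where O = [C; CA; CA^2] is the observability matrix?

3

CA = [[-3, -7, -3]]
CA^2 = [[-9, -24, -21]]
Observability matrix O = [C; CA; CA^2] = [[-1, -1, -2], [-3, -7, -3], [-9, -24, -21]]
det(O) = (-1)·((-7)·(-21) - (-3)·(-24)) - (-1)·((-3)·(-21) - (-3)·(-9)) + (-2)·((-3)·(-24) - (-7)·(-9)) = (-1)·75 - (-1)·36 + (-2)·9 = -57 ≠ 0, so rank(O) = 3.
rank(O) = 3 = n, so the pair (A, C) is completely observable.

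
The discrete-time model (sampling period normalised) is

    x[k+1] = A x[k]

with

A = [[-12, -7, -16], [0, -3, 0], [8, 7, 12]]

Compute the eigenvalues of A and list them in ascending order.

det(zI - A) = z^3 - (tr A)z^2 + (M11 + M22 + M33)z - det A, where Mii is the 2×2 principal minor of A obtained by deleting row i and column i.
tr A = (-12) + (-3) + 12 = -3; M11 = (-3)·12 - 0·7 = -36 - 0 = -36; M22 = (-12)·12 - (-16)·8 = -144 - (-128) = -16; M33 = (-12)·(-3) - (-7)·0 = 36 - 0 = 36; sum of minors = -16.
det A = (-12)·((-3)·12 - 0·7) - (-7)·(0·12 - 0·8) + (-16)·(0·7 - (-3)·8) = (-12)·(-36) - (-7)·0 + (-16)·24 = 48.
So p(z) = det(zI - A) = z^3 + 3z^2 - 16z - 48.
Rational-root test: any integer root divides -48. Testing small divisors, z = -3 works: p(-3) = -27 + 27 + 48 + (-48) = 0, so (z + 3) is a factor.
Dividing, p(z) = (z + 3)(z^2 - 16).
Factor z^2 - 16: two numbers with sum 0 and product -16 are 4 and -4, so z^2 - 16 = (z - 4)(z + 4).
Hence p(z) = (z - 4) (z + 3) (z + 4), with roots -4, -3, 4.

-4, -3, 4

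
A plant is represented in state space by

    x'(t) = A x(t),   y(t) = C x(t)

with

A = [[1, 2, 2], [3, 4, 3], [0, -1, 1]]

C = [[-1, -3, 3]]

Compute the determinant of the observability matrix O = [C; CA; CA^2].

CA = [[-10, -17, -8]]
CA^2 = [[-61, -80, -79]]
Observability matrix O = [C; CA; CA^2] = [[-1, -3, 3], [-10, -17, -8], [-61, -80, -79]]
Expanding along the first row, det(O) = (-1)·((-17)·(-79) - (-8)·(-80)) - (-3)·((-10)·(-79) - (-8)·(-61)) + 3·((-10)·(-80) - (-17)·(-61)) = (-1)·703 - (-3)·302 + 3·(-237) = -508
Since det(O) ≠ 0, rank(O) = 3 and the system is completely observable.

-508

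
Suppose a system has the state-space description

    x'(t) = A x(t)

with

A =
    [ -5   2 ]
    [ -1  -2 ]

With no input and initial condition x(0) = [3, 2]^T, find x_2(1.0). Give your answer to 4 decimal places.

det(sI - A) = s^2 - (tr A)s + det A, with tr A = (-5) + (-2) = -7 and det A = (-5)·(-2) - 2·(-1) = 10 - (-2) = 12.
So p(s) = det(sI - A) = s^2 + 7s + 12.
Factor s^2 + 7s + 12: two numbers with sum -7 and product 12 are -3 and -4, so s^2 + 7s + 12 = (s + 3)(s + 4).
Hence p(s) = (s + 3) (s + 4), with roots -4, -3.
The eigenvalues -4, -3 are distinct and real, so A is diagonalisable and x(t) = e^{At} x(0) = V diag(e^{λ_i t}) V^{-1} x(0), where the columns of V are the eigenvectors.
λ = -4: A - (-4)I = [[-1, 2], [-1, 2]]. Row 1 gives (-1)·v1 + 2·v2 = 0, so take v_1 = [-2, -1]^T.
λ = -3: A - (-3)I = [[-2, 2], [-1, 1]]. Row 1 gives (-2)·v1 + 2·v2 = 0, so take v_2 = [1, 1]^T.
V = [v_1 v_2] = [[-2, 1], [-1, 1]] has det V = -1, so V^{-1} = adj(V)/det V = [[-1, 1], [-1, 2]].
Modal coordinates z(0) = V^{-1} x(0): (-1)·3 + 1·2 = -1; (-1)·3 + 2·2 = 1; so z(0) = [-1, 1]^T.
x_2(t) = Σ_i (v_i)_2 · z_i(0) · e^{λ_i t} (row 2 of V times the modal terms).
x_2(1.0) = (-1)·(-1)·e^{-4·1.0} + 1·1·e^{-3·1.0} = 1·0.018316 + 1·0.049787 = 0.0681.

0.0681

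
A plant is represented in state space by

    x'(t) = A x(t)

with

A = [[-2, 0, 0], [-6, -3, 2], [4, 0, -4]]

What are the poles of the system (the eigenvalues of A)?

det(sI - A) = s^3 - (tr A)s^2 + (M11 + M22 + M33)s - det A, where Mii is the 2×2 principal minor of A obtained by deleting row i and column i.
tr A = (-2) + (-3) + (-4) = -9; M11 = (-3)·(-4) - 2·0 = 12 - 0 = 12; M22 = (-2)·(-4) - 0·4 = 8 - 0 = 8; M33 = (-2)·(-3) - 0·(-6) = 6 - 0 = 6; sum of minors = 26.
det A = (-2)·((-3)·(-4) - 2·0) - 0·((-6)·(-4) - 2·4) + 0·((-6)·0 - (-3)·4) = (-2)·12 - 0·16 + 0·12 = -24.
So p(s) = det(sI - A) = s^3 + 9s^2 + 26s + 24.
Rational-root test: any integer root divides 24. Testing small divisors, s = -2 works: p(-2) = -8 + 36 + (-52) + 24 = 0, so (s + 2) is a factor.
Dividing, p(s) = (s + 2)(s^2 + 7s + 12).
Factor s^2 + 7s + 12: two numbers with sum -7 and product 12 are -3 and -4, so s^2 + 7s + 12 = (s + 3)(s + 4).
Hence p(s) = (s + 2) (s + 3) (s + 4), with roots -4, -3, -2.
All eigenvalues have negative real part, so the system is asymptotically stable.

-4, -3, -2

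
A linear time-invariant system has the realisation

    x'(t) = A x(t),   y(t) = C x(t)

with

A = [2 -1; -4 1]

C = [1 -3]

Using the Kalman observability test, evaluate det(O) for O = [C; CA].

CA = [[14, -4]]
Observability matrix O = [C; CA] = [[1, -3], [14, -4]]
det(O) = 1·(-4) - (-3)·14 = -4 - (-42) = 38
Since det(O) ≠ 0, rank(O) = 2 and the system is completely observable.

38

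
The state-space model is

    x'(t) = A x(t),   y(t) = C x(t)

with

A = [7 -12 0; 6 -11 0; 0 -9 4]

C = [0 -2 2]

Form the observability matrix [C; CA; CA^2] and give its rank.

CA = [[-12, 4, 8]]
CA^2 = [[-60, 28, 32]]
Observability matrix O = [C; CA; CA^2] = [[0, -2, 2], [-12, 4, 8], [-60, 28, 32]]
The columns c1, c2, c3 of O are linearly dependent: c1 + c2 + c3 = 0 (check each entry), so rank(O) ≤ 2.
The 2×2 minor from rows 1, 2, columns 1, 2 is 0·4 - (-2)·(-12) = 0 - 24 = -24 ≠ 0, so rank(O) = 2.
rank(O) = 2 < n = 3, so the pair (A, C) is not completely observable.

2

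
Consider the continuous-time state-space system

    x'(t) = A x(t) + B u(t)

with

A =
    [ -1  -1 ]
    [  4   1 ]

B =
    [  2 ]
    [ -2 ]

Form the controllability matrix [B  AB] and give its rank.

2

AB = [[0], [6]]
Controllability matrix C = [B  AB] = [[2, 0], [-2, 6]]
det(C) = 2·6 - 0·(-2) = 12 - 0 = 12 ≠ 0, so rank(C) = 2.
rank(C) = 2 = n, so the pair (A, B) is completely controllable.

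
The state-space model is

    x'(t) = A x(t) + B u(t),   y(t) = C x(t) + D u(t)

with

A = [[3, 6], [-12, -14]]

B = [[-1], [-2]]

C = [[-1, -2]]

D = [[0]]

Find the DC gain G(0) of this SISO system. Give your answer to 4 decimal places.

G(0) = C(-A)^{-1}B + D = -C A^{-1} B + D.
det A = 30, so A^{-1} = (1/30)·adj(A) = [[-7/15, -1/5], [2/5, 1/10]]
A^{-1} B = [13/15, -3/5]^T
C A^{-1} B = 1/3
G(0) = D - C A^{-1} B = 0 - (1/3) = -1/3 ≈ -0.3333

-0.3333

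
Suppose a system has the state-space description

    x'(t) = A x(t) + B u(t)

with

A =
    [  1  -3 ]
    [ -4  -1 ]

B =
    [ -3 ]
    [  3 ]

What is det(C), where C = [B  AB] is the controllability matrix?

AB = [[-12], [9]]
Controllability matrix C = [B  AB] = [[-3, -12], [3, 9]]
det(C) = (-3)·9 - (-12)·3 = -27 - (-36) = 9
Since det(C) ≠ 0, rank(C) = 2 and the system is completely controllable.

9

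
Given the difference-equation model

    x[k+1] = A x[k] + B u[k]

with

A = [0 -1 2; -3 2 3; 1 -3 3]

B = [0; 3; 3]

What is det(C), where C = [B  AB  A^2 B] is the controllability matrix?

AB = [[3], [15], [0]]
A^2B = [[-15], [21], [-42]]
Controllability matrix C = [B  AB  A^2B] = [[0, 3, -15], [3, 15, 21], [3, 0, -42]]
Expanding along the first row, det(C) = 0·(15·(-42) - 21·0) - 3·(3·(-42) - 21·3) + (-15)·(3·0 - 15·3) = 0·(-630) - 3·(-189) + (-15)·(-45) = 1242
Since det(C) ≠ 0, rank(C) = 3 and the system is completely controllable.

1242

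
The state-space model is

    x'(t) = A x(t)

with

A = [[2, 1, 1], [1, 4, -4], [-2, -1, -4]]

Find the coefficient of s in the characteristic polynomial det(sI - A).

-19

Expand det(sI - A) for the 3×3 matrix.
p(s) = s^3 - 2s^2 - 19s + 21.
(Check: constant term = det(-A) = (-1)^3 det A = 21; coefficient of s^2 = -tr A = -2.)
The coefficient of s is -19.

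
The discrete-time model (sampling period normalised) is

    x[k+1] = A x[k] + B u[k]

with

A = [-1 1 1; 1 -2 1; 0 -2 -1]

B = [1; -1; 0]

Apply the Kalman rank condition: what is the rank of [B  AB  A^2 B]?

3

AB = [[-2], [3], [2]]
A^2B = [[7], [-6], [-8]]
Controllability matrix C = [B  AB  A^2B] = [[1, -2, 7], [-1, 3, -6], [0, 2, -8]]
det(C) = 1·(3·(-8) - (-6)·2) - (-2)·((-1)·(-8) - (-6)·0) + 7·((-1)·2 - 3·0) = 1·(-12) - (-2)·8 + 7·(-2) = -10 ≠ 0, so rank(C) = 3.
rank(C) = 3 = n, so the pair (A, B) is completely controllable.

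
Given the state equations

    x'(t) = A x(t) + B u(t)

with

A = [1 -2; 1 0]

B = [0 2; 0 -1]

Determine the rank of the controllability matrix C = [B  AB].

AB = [[0, 4], [0, 2]]
Controllability matrix C = [B  AB] = [[0, 2, 0, 4], [0, -1, 0, 2]]
Take the 2×2 submatrix of C formed by columns 2, 4: [[2, 4], [-1, 2]]. Its determinant is 2·2 - 4·(-1) = 4 - (-4) = 8 ≠ 0.
So rank(C) ≥ 2; since C has 2 rows, rank(C) = 2.
rank(C) = 2 = n, so the pair (A, B) is completely controllable.

2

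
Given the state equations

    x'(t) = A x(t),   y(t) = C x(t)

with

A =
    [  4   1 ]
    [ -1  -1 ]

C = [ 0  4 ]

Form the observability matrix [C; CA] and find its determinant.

16

CA = [[-4, -4]]
Observability matrix O = [C; CA] = [[0, 4], [-4, -4]]
det(O) = 0·(-4) - 4·(-4) = 0 - (-16) = 16
Since det(O) ≠ 0, rank(O) = 2 and the system is completely observable.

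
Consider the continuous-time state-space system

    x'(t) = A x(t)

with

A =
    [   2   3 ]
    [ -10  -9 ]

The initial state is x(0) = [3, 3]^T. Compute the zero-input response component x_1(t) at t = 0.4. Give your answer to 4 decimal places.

3.2867

det(sI - A) = s^2 - (tr A)s + det A, with tr A = 2 + (-9) = -7 and det A = 2·(-9) - 3·(-10) = -18 - (-30) = 12.
So p(s) = det(sI - A) = s^2 + 7s + 12.
Factor s^2 + 7s + 12: two numbers with sum -7 and product 12 are -3 and -4, so s^2 + 7s + 12 = (s + 3)(s + 4).
Hence p(s) = (s + 3) (s + 4), with roots -4, -3.
The eigenvalues -4, -3 are distinct and real, so A is diagonalisable and x(t) = e^{At} x(0) = V diag(e^{λ_i t}) V^{-1} x(0), where the columns of V are the eigenvectors.
λ = -4: A - (-4)I = [[6, 3], [-10, -5]]. Row 1 gives 6·v1 + 3·v2 = 0, so take v_1 = [-1, 2]^T.
λ = -3: A - (-3)I = [[5, 3], [-10, -6]]. Row 1 gives 5·v1 + 3·v2 = 0, so take v_2 = [3, -5]^T.
V = [v_1 v_2] = [[-1, 3], [2, -5]] has det V = -1, so V^{-1} = adj(V)/det V = [[5, 3], [2, 1]].
Modal coordinates z(0) = V^{-1} x(0): 5·3 + 3·3 = 24; 2·3 + 1·3 = 9; so z(0) = [24, 9]^T.
x_1(t) = Σ_i (v_i)_1 · z_i(0) · e^{λ_i t} (row 1 of V times the modal terms).
x_1(0.4) = (-1)·24·e^{-4·0.4} + 3·9·e^{-3·0.4} = (-24)·0.201897 + 27·0.301194 = 3.2867.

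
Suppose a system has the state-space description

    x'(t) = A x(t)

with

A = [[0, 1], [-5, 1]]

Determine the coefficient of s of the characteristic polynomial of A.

For a 2×2 matrix, det(sI - A) = s^2 - (tr A)s + det A.
tr A = 1, det A = 5.
So p(s) = s^2 - s + 5.
The coefficient of s is -1.

-1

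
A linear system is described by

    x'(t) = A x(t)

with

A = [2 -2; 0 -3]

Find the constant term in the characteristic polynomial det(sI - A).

For a 2×2 matrix, det(sI - A) = s^2 - (tr A)s + det A.
tr A = -1, det A = -6.
So p(s) = s^2 + s - 6.
The constant term is -6.

-6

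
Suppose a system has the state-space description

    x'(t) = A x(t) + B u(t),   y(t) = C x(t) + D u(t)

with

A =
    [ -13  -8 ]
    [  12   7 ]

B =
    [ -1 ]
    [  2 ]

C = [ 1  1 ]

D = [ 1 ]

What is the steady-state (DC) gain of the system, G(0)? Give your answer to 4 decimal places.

G(0) = C(-A)^{-1}B + D = -C A^{-1} B + D.
det A = 5, so A^{-1} = (1/5)·adj(A) = [[7/5, 8/5], [-12/5, -13/5]]
A^{-1} B = [9/5, -14/5]^T
C A^{-1} B = -1
G(0) = D - C A^{-1} B = 1 - (-1) = 2

2.0000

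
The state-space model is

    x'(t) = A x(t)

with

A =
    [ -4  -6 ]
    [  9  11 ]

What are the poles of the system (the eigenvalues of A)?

2, 5

det(sI - A) = s^2 - (tr A)s + det A, with tr A = (-4) + 11 = 7 and det A = (-4)·11 - (-6)·9 = -44 - (-54) = 10.
So p(s) = det(sI - A) = s^2 - 7s + 10.
Factor s^2 - 7s + 10: two numbers with sum 7 and product 10 are 5 and 2, so s^2 - 7s + 10 = (s - 5)(s - 2).
Hence p(s) = (s - 5) (s - 2), with roots 2, 5.
At least one eigenvalue has non-negative real part, so the system is not asymptotically stable.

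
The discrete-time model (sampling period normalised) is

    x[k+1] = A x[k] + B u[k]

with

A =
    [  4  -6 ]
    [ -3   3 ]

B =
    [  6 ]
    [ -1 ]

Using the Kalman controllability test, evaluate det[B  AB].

AB = [[30], [-21]]
Controllability matrix C = [B  AB] = [[6, 30], [-1, -21]]
det(C) = 6·(-21) - 30·(-1) = -126 - (-30) = -96
Since det(C) ≠ 0, rank(C) = 2 and the system is completely controllable.

-96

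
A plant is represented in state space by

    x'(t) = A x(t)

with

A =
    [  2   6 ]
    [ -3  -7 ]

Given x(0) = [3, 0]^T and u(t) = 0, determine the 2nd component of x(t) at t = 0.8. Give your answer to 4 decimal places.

-1.2257

det(sI - A) = s^2 - (tr A)s + det A, with tr A = 2 + (-7) = -5 and det A = 2·(-7) - 6·(-3) = -14 - (-18) = 4.
So p(s) = det(sI - A) = s^2 + 5s + 4.
Factor s^2 + 5s + 4: two numbers with sum -5 and product 4 are -1 and -4, so s^2 + 5s + 4 = (s + 1)(s + 4).
Hence p(s) = (s + 1) (s + 4), with roots -4, -1.
The eigenvalues -4, -1 are distinct and real, so A is diagonalisable and x(t) = e^{At} x(0) = V diag(e^{λ_i t}) V^{-1} x(0), where the columns of V are the eigenvectors.
λ = -4: A - (-4)I = [[6, 6], [-3, -3]]. Row 1 gives 6·v1 + 6·v2 = 0, so take v_1 = [1, -1]^T.
λ = -1: A - (-1)I = [[3, 6], [-3, -6]]. Row 1 gives 3·v1 + 6·v2 = 0, so take v_2 = [2, -1]^T.
V = [v_1 v_2] = [[1, 2], [-1, -1]] has det V = 1, so V^{-1} = adj(V)/det V = [[-1, -2], [1, 1]].
Modal coordinates z(0) = V^{-1} x(0): (-1)·3 + (-2)·0 = -3; 1·3 + 1·0 = 3; so z(0) = [-3, 3]^T.
x_2(t) = Σ_i (v_i)_2 · z_i(0) · e^{λ_i t} (row 2 of V times the modal terms).
x_2(0.8) = (-1)·(-3)·e^{-4·0.8} + (-1)·3·e^{-1·0.8} = 3·0.040762 + (-3)·0.449329 = -1.2257.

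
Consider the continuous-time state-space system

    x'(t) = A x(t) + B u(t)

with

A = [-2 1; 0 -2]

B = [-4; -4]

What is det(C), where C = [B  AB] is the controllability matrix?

AB = [[4], [8]]
Controllability matrix C = [B  AB] = [[-4, 4], [-4, 8]]
det(C) = (-4)·8 - 4·(-4) = -32 - (-16) = -16
Since det(C) ≠ 0, rank(C) = 2 and the system is completely controllable.

-16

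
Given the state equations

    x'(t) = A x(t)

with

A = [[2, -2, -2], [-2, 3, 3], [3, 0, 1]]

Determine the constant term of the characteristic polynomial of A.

-2

Expand det(sI - A) for the 3×3 matrix.
p(s) = s^3 - 6s^2 + 13s - 2.
(Check: constant term = det(-A) = (-1)^3 det A = -2; coefficient of s^2 = -tr A = -6.)
The constant term is -2.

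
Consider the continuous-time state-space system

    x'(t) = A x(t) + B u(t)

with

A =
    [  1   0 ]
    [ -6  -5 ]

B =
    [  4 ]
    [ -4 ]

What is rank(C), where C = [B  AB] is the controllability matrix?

1

AB = [[4], [-4]]
Controllability matrix C = [B  AB] = [[4, 4], [-4, -4]]
Every column of C is a scalar multiple of column 1 = [4, -4] (multipliers 1, 1), so the columns span a one-dimensional space.
C ≠ 0, hence rank(C) = 1.
rank(C) = 1 < n = 2, so the pair (A, B) is not completely controllable.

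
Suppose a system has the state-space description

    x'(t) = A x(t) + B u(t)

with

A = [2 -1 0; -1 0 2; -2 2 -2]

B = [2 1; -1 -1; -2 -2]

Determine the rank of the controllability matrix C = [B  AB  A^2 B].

AB = [[5, 3], [-6, -5], [-2, 0]]
A^2B = [[16, 11], [-9, -3], [-18, -16]]
Controllability matrix C = [B  AB  A^2B] = [[2, 1, 5, 3, 16, 11], [-1, -1, -6, -5, -9, -3], [-2, -2, -2, 0, -18, -16]]
Take the 3×3 submatrix of C formed by columns 1, 2, 3: [[2, 1, 5], [-1, -1, -6], [-2, -2, -2]]. Its determinant is 2·((-1)·(-2) - (-6)·(-2)) - 1·((-1)·(-2) - (-6)·(-2)) + 5·((-1)·(-2) - (-1)·(-2)) = 2·(-10) - 1·(-10) + 5·0 = -10 ≠ 0.
So rank(C) ≥ 3; since C has 3 rows, rank(C) = 3.
rank(C) = 3 = n, so the pair (A, B) is completely controllable.

3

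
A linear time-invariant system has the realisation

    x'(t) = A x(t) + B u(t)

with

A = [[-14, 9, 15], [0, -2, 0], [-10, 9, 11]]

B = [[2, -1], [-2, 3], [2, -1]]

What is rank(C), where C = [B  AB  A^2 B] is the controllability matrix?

2

AB = [[-16, 26], [4, -6], [-16, 26]]
A^2B = [[20, -28], [-8, 12], [20, -28]]
Controllability matrix C = [B  AB  A^2B] = [[2, -1, -16, 26, 20, -28], [-2, 3, 4, -6, -8, 12], [2, -1, -16, 26, 20, -28]]
The rows r1, r2, r3 of C are linearly dependent: -r1 + r3 = 0 (check each entry), so rank(C) ≤ 2.
The 2×2 minor from rows 1, 2, columns 1, 2 is 2·3 - (-1)·(-2) = 6 - 2 = 4 ≠ 0, so rank(C) = 2.
rank(C) = 2 < n = 3, so the pair (A, B) is not completely controllable.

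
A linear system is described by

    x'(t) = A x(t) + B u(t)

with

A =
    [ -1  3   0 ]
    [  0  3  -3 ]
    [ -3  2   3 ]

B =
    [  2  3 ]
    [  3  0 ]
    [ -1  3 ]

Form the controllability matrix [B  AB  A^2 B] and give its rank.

3

AB = [[7, -3], [12, -9], [-3, 0]]
A^2B = [[29, -24], [45, -27], [-6, -9]]
Controllability matrix C = [B  AB  A^2B] = [[2, 3, 7, -3, 29, -24], [3, 0, 12, -9, 45, -27], [-1, 3, -3, 0, -6, -9]]
Take the 3×3 submatrix of C formed by columns 1, 2, 3: [[2, 3, 7], [3, 0, 12], [-1, 3, -3]]. Its determinant is 2·(0·(-3) - 12·3) - 3·(3·(-3) - 12·(-1)) + 7·(3·3 - 0·(-1)) = 2·(-36) - 3·3 + 7·9 = -18 ≠ 0.
So rank(C) ≥ 3; since C has 3 rows, rank(C) = 3.
rank(C) = 3 = n, so the pair (A, B) is completely controllable.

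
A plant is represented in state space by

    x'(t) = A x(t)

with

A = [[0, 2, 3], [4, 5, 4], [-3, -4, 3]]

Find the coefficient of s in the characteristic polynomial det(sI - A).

32

Expand det(sI - A) for the 3×3 matrix.
p(s) = s^3 - 8s^2 + 32s + 51.
(Check: constant term = det(-A) = (-1)^3 det A = 51; coefficient of s^2 = -tr A = -8.)
The coefficient of s is 32.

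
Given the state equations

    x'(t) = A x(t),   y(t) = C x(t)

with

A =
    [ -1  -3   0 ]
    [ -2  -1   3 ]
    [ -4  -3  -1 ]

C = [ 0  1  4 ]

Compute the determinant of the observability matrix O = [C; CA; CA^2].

CA = [[-18, -13, -1]]
CA^2 = [[48, 70, -38]]
Observability matrix O = [C; CA; CA^2] = [[0, 1, 4], [-18, -13, -1], [48, 70, -38]]
Expanding along the first row, det(O) = 0·((-13)·(-38) - (-1)·70) - 1·((-18)·(-38) - (-1)·48) + 4·((-18)·70 - (-13)·48) = 0·564 - 1·732 + 4·(-636) = -3276
Since det(O) ≠ 0, rank(O) = 3 and the system is completely observable.

-3276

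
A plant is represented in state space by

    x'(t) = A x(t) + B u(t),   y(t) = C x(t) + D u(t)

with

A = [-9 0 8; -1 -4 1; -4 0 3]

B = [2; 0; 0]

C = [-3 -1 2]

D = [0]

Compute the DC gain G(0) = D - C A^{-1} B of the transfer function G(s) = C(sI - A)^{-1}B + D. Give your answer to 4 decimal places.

G(0) = C(-A)^{-1}B + D = -C A^{-1} B + D.
det A = -20, so A^{-1} = (1/-20)·adj(A) = [[3/5, 0, -8/5], [1/20, -1/4, -1/20], [4/5, 0, -9/5]]
A^{-1} B = [6/5, 1/10, 8/5]^T
C A^{-1} B = -1/2
G(0) = D - C A^{-1} B = 0 - (-1/2) = 1/2 ≈ 0.5000

0.5000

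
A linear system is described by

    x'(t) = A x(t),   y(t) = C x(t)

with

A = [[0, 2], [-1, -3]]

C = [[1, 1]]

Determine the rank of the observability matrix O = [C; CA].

CA = [[-1, -1]]
Observability matrix O = [C; CA] = [[1, 1], [-1, -1]]
Every row of O is a scalar multiple of row 1 = [1, 1] (multipliers 1, -1), so the rows span a one-dimensional space.
O ≠ 0, hence rank(O) = 1.
rank(O) = 1 < n = 2, so the pair (A, C) is not completely observable.

1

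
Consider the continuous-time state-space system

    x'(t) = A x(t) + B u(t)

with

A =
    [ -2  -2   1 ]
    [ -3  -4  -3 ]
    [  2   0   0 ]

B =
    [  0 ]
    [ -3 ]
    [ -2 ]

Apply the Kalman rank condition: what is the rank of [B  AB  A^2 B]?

AB = [[4], [18], [0]]
A^2B = [[-44], [-84], [8]]
Controllability matrix C = [B  AB  A^2B] = [[0, 4, -44], [-3, 18, -84], [-2, 0, 8]]
det(C) = 0·(18·8 - (-84)·0) - 4·((-3)·8 - (-84)·(-2)) + (-44)·((-3)·0 - 18·(-2)) = 0·144 - 4·(-192) + (-44)·36 = -816 ≠ 0, so rank(C) = 3.
rank(C) = 3 = n, so the pair (A, B) is completely controllable.

3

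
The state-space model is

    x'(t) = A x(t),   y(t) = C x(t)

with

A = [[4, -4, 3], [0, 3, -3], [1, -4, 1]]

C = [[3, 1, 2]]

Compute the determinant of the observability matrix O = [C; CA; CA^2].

CA = [[14, -17, 8]]
CA^2 = [[64, -139, 101]]
Observability matrix O = [C; CA; CA^2] = [[3, 1, 2], [14, -17, 8], [64, -139, 101]]
Expanding along the first row, det(O) = 3·((-17)·101 - 8·(-139)) - 1·(14·101 - 8·64) + 2·(14·(-139) - (-17)·64) = 3·(-605) - 1·902 + 2·(-858) = -4433
Since det(O) ≠ 0, rank(O) = 3 and the system is completely observable.

-4433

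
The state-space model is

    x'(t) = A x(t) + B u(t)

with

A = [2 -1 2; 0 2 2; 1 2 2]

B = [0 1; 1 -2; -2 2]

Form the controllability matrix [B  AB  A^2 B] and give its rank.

AB = [[-5, 8], [-2, 0], [-2, 1]]
A^2B = [[-12, 18], [-8, 2], [-13, 10]]
Controllability matrix C = [B  AB  A^2B] = [[0, 1, -5, 8, -12, 18], [1, -2, -2, 0, -8, 2], [-2, 2, -2, 1, -13, 10]]
Take the 3×3 submatrix of C formed by columns 1, 2, 3: [[0, 1, -5], [1, -2, -2], [-2, 2, -2]]. Its determinant is 0·((-2)·(-2) - (-2)·2) - 1·(1·(-2) - (-2)·(-2)) + (-5)·(1·2 - (-2)·(-2)) = 0·8 - 1·(-6) + (-5)·(-2) = 16 ≠ 0.
So rank(C) ≥ 3; since C has 3 rows, rank(C) = 3.
rank(C) = 3 = n, so the pair (A, B) is completely controllable.

3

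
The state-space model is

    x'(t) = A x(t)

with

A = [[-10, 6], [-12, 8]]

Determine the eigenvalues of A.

-4, 2

det(sI - A) = s^2 - (tr A)s + det A, with tr A = (-10) + 8 = -2 and det A = (-10)·8 - 6·(-12) = -80 - (-72) = -8.
So p(s) = det(sI - A) = s^2 + 2s - 8.
Factor s^2 + 2s - 8: two numbers with sum -2 and product -8 are 2 and -4, so s^2 + 2s - 8 = (s - 2)(s + 4).
Hence p(s) = (s - 2) (s + 4), with roots -4, 2.
At least one eigenvalue has non-negative real part, so the system is not asymptotically stable.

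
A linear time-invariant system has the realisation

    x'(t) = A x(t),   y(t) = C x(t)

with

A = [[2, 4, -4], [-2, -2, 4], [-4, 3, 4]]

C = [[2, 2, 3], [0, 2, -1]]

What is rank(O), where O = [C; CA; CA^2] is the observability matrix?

3

CA = [[-12, 13, 12], [0, -7, 4]]
CA^2 = [[-98, -38, 148], [-2, 26, -12]]
Observability matrix O = [C; CA; CA^2] = [[2, 2, 3], [0, 2, -1], [-12, 13, 12], [0, -7, 4], [-98, -38, 148], [-2, 26, -12]]
Take the 3×3 submatrix of O formed by rows 1, 2, 3: [[2, 2, 3], [0, 2, -1], [-12, 13, 12]]. Its determinant is 2·(2·12 - (-1)·13) - 2·(0·12 - (-1)·(-12)) + 3·(0·13 - 2·(-12)) = 2·37 - 2·(-12) + 3·24 = 170 ≠ 0.
So rank(O) ≥ 3; since O has 3 columns, rank(O) = 3.
rank(O) = 3 = n, so the pair (A, C) is completely observable.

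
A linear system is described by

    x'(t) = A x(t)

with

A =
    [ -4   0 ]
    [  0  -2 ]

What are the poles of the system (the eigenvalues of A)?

-4, -2

det(sI - A) = s^2 - (tr A)s + det A, with tr A = (-4) + (-2) = -6 and det A = (-4)·(-2) - 0·0 = 8 - 0 = 8.
So p(s) = det(sI - A) = s^2 + 6s + 8.
Factor s^2 + 6s + 8: two numbers with sum -6 and product 8 are -2 and -4, so s^2 + 6s + 8 = (s + 2)(s + 4).
Hence p(s) = (s + 2) (s + 4), with roots -4, -2.
All eigenvalues have negative real part, so the system is asymptotically stable.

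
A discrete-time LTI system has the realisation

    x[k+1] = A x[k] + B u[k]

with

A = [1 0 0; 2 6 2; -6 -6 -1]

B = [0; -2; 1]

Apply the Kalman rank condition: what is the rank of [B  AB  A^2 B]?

AB = [[0], [-10], [11]]
A^2B = [[0], [-38], [49]]
Controllability matrix C = [B  AB  A^2B] = [[0, 0, 0], [-2, -10, -38], [1, 11, 49]]
Row 1 of C is identically zero, so rank(C) ≤ 2.
The 2×2 minor from rows 2, 3, columns 1, 2 is (-2)·11 - (-10)·1 = -22 - (-10) = -12 ≠ 0, so rank(C) = 2.
rank(C) = 2 < n = 3, so the pair (A, B) is not completely controllable.

2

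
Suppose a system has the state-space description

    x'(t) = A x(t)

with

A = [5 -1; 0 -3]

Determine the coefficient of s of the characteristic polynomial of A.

For a 2×2 matrix, det(sI - A) = s^2 - (tr A)s + det A.
tr A = 2, det A = -15.
So p(s) = s^2 - 2s - 15.
The coefficient of s is -2.

-2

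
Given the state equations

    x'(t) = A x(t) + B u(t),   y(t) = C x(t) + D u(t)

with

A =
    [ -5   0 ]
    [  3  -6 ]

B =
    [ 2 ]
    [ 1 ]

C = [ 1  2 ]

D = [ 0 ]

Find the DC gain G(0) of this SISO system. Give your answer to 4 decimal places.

1.1333

G(0) = C(-A)^{-1}B + D = -C A^{-1} B + D.
det A = 30, so A^{-1} = (1/30)·adj(A) = [[-1/5, 0], [-1/10, -1/6]]
A^{-1} B = [-2/5, -11/30]^T
C A^{-1} B = -17/15
G(0) = D - C A^{-1} B = 0 - (-17/15) = 17/15 ≈ 1.1333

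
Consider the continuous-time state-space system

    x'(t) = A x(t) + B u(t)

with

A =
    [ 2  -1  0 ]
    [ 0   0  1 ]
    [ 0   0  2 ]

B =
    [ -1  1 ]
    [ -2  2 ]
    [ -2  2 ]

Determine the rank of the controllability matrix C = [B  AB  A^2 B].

3

AB = [[0, 0], [-2, 2], [-4, 4]]
A^2B = [[2, -2], [-4, 4], [-8, 8]]
Controllability matrix C = [B  AB  A^2B] = [[-1, 1, 0, 0, 2, -2], [-2, 2, -2, 2, -4, 4], [-2, 2, -4, 4, -8, 8]]
Take the 3×3 submatrix of C formed by columns 1, 3, 5: [[-1, 0, 2], [-2, -2, -4], [-2, -4, -8]]. Its determinant is (-1)·((-2)·(-8) - (-4)·(-4)) - 0·((-2)·(-8) - (-4)·(-2)) + 2·((-2)·(-4) - (-2)·(-2)) = (-1)·0 - 0·8 + 2·4 = 8 ≠ 0.
So rank(C) ≥ 3; since C has 3 rows, rank(C) = 3.
rank(C) = 3 = n, so the pair (A, B) is completely controllable.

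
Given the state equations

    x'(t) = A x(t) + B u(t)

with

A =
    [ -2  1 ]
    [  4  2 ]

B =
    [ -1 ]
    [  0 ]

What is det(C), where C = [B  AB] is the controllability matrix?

4

AB = [[2], [-4]]
Controllability matrix C = [B  AB] = [[-1, 2], [0, -4]]
det(C) = (-1)·(-4) - 2·0 = 4 - 0 = 4
Since det(C) ≠ 0, rank(C) = 2 and the system is completely controllable.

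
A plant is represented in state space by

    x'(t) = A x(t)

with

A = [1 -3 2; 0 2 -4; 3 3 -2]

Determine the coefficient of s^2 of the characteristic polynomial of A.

Expand det(sI - A) for the 3×3 matrix.
p(s) = s^3 - s^2 + 2s - 32.
(Check: constant term = det(-A) = (-1)^3 det A = -32; coefficient of s^2 = -tr A = -1.)
The coefficient of s^2 is -1.

-1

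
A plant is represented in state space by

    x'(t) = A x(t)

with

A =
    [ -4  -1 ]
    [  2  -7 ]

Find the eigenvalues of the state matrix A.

det(sI - A) = s^2 - (tr A)s + det A, with tr A = (-4) + (-7) = -11 and det A = (-4)·(-7) - (-1)·2 = 28 - (-2) = 30.
So p(s) = det(sI - A) = s^2 + 11s + 30.
Factor s^2 + 11s + 30: two numbers with sum -11 and product 30 are -5 and -6, so s^2 + 11s + 30 = (s + 5)(s + 6).
Hence p(s) = (s + 5) (s + 6), with roots -6, -5.
All eigenvalues have negative real part, so the system is asymptotically stable.

-6, -5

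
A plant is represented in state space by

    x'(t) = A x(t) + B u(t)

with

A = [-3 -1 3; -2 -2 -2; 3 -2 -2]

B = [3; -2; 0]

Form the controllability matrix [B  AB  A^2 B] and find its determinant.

AB = [[-7], [-2], [13]]
A^2B = [[62], [-8], [-43]]
Controllability matrix C = [B  AB  A^2B] = [[3, -7, 62], [-2, -2, -8], [0, 13, -43]]
Expanding along the first row, det(C) = 3·((-2)·(-43) - (-8)·13) - (-7)·((-2)·(-43) - (-8)·0) + 62·((-2)·13 - (-2)·0) = 3·190 - (-7)·86 + 62·(-26) = -440
Since det(C) ≠ 0, rank(C) = 3 and the system is completely controllable.

-440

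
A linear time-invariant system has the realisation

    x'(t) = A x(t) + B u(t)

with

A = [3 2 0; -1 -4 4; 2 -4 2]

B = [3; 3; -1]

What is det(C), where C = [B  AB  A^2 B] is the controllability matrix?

-9220

AB = [[15], [-19], [-8]]
A^2B = [[7], [29], [90]]
Controllability matrix C = [B  AB  A^2B] = [[3, 15, 7], [3, -19, 29], [-1, -8, 90]]
Expanding along the first row, det(C) = 3·((-19)·90 - 29·(-8)) - 15·(3·90 - 29·(-1)) + 7·(3·(-8) - (-19)·(-1)) = 3·(-1478) - 15·299 + 7·(-43) = -9220
Since det(C) ≠ 0, rank(C) = 3 and the system is completely controllable.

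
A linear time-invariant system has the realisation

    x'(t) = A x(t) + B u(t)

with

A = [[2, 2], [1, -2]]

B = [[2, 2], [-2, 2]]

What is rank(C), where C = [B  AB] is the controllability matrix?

AB = [[0, 8], [6, -2]]
Controllability matrix C = [B  AB] = [[2, 2, 0, 8], [-2, 2, 6, -2]]
Take the 2×2 submatrix of C formed by columns 1, 2: [[2, 2], [-2, 2]]. Its determinant is 2·2 - 2·(-2) = 4 - (-4) = 8 ≠ 0.
So rank(C) ≥ 2; since C has 2 rows, rank(C) = 2.
rank(C) = 2 = n, so the pair (A, B) is completely controllable.

2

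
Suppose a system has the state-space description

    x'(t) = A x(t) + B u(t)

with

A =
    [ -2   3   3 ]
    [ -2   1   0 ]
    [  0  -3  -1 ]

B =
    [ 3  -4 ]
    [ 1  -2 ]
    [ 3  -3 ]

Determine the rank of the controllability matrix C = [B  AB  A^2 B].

AB = [[6, -7], [-5, 6], [-6, 9]]
A^2B = [[-45, 59], [-17, 20], [21, -27]]
Controllability matrix C = [B  AB  A^2B] = [[3, -4, 6, -7, -45, 59], [1, -2, -5, 6, -17, 20], [3, -3, -6, 9, 21, -27]]
Take the 3×3 submatrix of C formed by columns 1, 2, 3: [[3, -4, 6], [1, -2, -5], [3, -3, -6]]. Its determinant is 3·((-2)·(-6) - (-5)·(-3)) - (-4)·(1·(-6) - (-5)·3) + 6·(1·(-3) - (-2)·3) = 3·(-3) - (-4)·9 + 6·3 = 45 ≠ 0.
So rank(C) ≥ 3; since C has 3 rows, rank(C) = 3.
rank(C) = 3 = n, so the pair (A, B) is completely controllable.

3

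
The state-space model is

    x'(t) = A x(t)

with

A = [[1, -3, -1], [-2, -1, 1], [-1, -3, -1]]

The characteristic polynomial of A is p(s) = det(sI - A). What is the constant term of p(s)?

-8

Expand det(sI - A) for the 3×3 matrix.
p(s) = s^3 + s^2 - 5s - 8.
(Check: constant term = det(-A) = (-1)^3 det A = -8; coefficient of s^2 = -tr A = 1.)
The constant term is -8.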